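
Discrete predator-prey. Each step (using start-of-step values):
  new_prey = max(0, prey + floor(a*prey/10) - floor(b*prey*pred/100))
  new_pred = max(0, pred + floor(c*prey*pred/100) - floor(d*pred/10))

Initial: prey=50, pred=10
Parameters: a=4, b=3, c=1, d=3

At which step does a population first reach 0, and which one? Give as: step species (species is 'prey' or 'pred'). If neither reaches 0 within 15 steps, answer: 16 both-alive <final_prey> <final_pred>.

Answer: 16 both-alive 13 3

Derivation:
Step 1: prey: 50+20-15=55; pred: 10+5-3=12
Step 2: prey: 55+22-19=58; pred: 12+6-3=15
Step 3: prey: 58+23-26=55; pred: 15+8-4=19
Step 4: prey: 55+22-31=46; pred: 19+10-5=24
Step 5: prey: 46+18-33=31; pred: 24+11-7=28
Step 6: prey: 31+12-26=17; pred: 28+8-8=28
Step 7: prey: 17+6-14=9; pred: 28+4-8=24
Step 8: prey: 9+3-6=6; pred: 24+2-7=19
Step 9: prey: 6+2-3=5; pred: 19+1-5=15
Step 10: prey: 5+2-2=5; pred: 15+0-4=11
Step 11: prey: 5+2-1=6; pred: 11+0-3=8
Step 12: prey: 6+2-1=7; pred: 8+0-2=6
Step 13: prey: 7+2-1=8; pred: 6+0-1=5
Step 14: prey: 8+3-1=10; pred: 5+0-1=4
Step 15: prey: 10+4-1=13; pred: 4+0-1=3
No extinction within 15 steps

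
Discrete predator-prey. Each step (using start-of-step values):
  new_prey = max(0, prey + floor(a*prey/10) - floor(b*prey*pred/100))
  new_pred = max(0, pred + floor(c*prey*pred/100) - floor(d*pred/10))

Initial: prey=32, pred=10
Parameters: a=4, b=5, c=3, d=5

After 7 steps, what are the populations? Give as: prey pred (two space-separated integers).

Step 1: prey: 32+12-16=28; pred: 10+9-5=14
Step 2: prey: 28+11-19=20; pred: 14+11-7=18
Step 3: prey: 20+8-18=10; pred: 18+10-9=19
Step 4: prey: 10+4-9=5; pred: 19+5-9=15
Step 5: prey: 5+2-3=4; pred: 15+2-7=10
Step 6: prey: 4+1-2=3; pred: 10+1-5=6
Step 7: prey: 3+1-0=4; pred: 6+0-3=3

Answer: 4 3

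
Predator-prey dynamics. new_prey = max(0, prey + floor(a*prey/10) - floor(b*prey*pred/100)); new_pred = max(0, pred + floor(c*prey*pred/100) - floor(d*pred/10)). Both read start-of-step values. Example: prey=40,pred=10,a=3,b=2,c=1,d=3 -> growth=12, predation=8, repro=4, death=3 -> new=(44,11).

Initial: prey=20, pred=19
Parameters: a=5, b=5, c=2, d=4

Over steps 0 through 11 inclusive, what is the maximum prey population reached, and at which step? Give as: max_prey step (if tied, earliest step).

Answer: 37 11

Derivation:
Step 1: prey: 20+10-19=11; pred: 19+7-7=19
Step 2: prey: 11+5-10=6; pred: 19+4-7=16
Step 3: prey: 6+3-4=5; pred: 16+1-6=11
Step 4: prey: 5+2-2=5; pred: 11+1-4=8
Step 5: prey: 5+2-2=5; pred: 8+0-3=5
Step 6: prey: 5+2-1=6; pred: 5+0-2=3
Step 7: prey: 6+3-0=9; pred: 3+0-1=2
Step 8: prey: 9+4-0=13; pred: 2+0-0=2
Step 9: prey: 13+6-1=18; pred: 2+0-0=2
Step 10: prey: 18+9-1=26; pred: 2+0-0=2
Step 11: prey: 26+13-2=37; pred: 2+1-0=3
Max prey = 37 at step 11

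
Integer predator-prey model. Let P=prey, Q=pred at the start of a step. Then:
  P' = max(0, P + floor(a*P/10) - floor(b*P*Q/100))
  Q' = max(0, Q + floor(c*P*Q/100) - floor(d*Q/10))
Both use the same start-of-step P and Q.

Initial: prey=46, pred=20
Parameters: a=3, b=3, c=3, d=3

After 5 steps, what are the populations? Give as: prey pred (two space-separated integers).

Step 1: prey: 46+13-27=32; pred: 20+27-6=41
Step 2: prey: 32+9-39=2; pred: 41+39-12=68
Step 3: prey: 2+0-4=0; pred: 68+4-20=52
Step 4: prey: 0+0-0=0; pred: 52+0-15=37
Step 5: prey: 0+0-0=0; pred: 37+0-11=26

Answer: 0 26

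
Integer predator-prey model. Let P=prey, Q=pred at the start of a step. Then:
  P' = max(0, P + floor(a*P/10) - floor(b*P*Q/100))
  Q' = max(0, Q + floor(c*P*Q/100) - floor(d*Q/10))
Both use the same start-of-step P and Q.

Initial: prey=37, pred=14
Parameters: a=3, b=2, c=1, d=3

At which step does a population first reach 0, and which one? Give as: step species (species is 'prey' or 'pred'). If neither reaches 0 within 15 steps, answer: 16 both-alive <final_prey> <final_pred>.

Answer: 16 both-alive 26 10

Derivation:
Step 1: prey: 37+11-10=38; pred: 14+5-4=15
Step 2: prey: 38+11-11=38; pred: 15+5-4=16
Step 3: prey: 38+11-12=37; pred: 16+6-4=18
Step 4: prey: 37+11-13=35; pred: 18+6-5=19
Step 5: prey: 35+10-13=32; pred: 19+6-5=20
Step 6: prey: 32+9-12=29; pred: 20+6-6=20
Step 7: prey: 29+8-11=26; pred: 20+5-6=19
Step 8: prey: 26+7-9=24; pred: 19+4-5=18
Step 9: prey: 24+7-8=23; pred: 18+4-5=17
Step 10: prey: 23+6-7=22; pred: 17+3-5=15
Step 11: prey: 22+6-6=22; pred: 15+3-4=14
Step 12: prey: 22+6-6=22; pred: 14+3-4=13
Step 13: prey: 22+6-5=23; pred: 13+2-3=12
Step 14: prey: 23+6-5=24; pred: 12+2-3=11
Step 15: prey: 24+7-5=26; pred: 11+2-3=10
No extinction within 15 steps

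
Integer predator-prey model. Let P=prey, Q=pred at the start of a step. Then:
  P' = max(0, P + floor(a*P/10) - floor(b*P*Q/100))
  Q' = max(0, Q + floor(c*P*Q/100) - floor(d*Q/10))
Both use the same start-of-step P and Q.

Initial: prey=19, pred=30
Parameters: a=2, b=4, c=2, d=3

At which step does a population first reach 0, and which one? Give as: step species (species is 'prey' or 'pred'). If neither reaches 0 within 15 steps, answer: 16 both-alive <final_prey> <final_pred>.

Step 1: prey: 19+3-22=0; pred: 30+11-9=32
First extinction: prey at step 1

Answer: 1 prey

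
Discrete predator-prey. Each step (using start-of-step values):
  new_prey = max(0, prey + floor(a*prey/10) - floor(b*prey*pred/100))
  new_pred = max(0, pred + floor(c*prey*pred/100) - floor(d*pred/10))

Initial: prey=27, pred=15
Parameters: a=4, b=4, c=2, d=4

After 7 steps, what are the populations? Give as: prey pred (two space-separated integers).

Step 1: prey: 27+10-16=21; pred: 15+8-6=17
Step 2: prey: 21+8-14=15; pred: 17+7-6=18
Step 3: prey: 15+6-10=11; pred: 18+5-7=16
Step 4: prey: 11+4-7=8; pred: 16+3-6=13
Step 5: prey: 8+3-4=7; pred: 13+2-5=10
Step 6: prey: 7+2-2=7; pred: 10+1-4=7
Step 7: prey: 7+2-1=8; pred: 7+0-2=5

Answer: 8 5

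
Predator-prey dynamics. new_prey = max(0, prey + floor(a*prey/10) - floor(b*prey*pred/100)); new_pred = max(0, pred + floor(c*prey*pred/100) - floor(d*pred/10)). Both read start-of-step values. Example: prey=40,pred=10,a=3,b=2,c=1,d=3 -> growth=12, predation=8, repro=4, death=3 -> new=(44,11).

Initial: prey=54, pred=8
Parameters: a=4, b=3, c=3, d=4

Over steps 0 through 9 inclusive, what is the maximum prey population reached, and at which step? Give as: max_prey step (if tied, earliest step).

Step 1: prey: 54+21-12=63; pred: 8+12-3=17
Step 2: prey: 63+25-32=56; pred: 17+32-6=43
Step 3: prey: 56+22-72=6; pred: 43+72-17=98
Step 4: prey: 6+2-17=0; pred: 98+17-39=76
Step 5: prey: 0+0-0=0; pred: 76+0-30=46
Step 6: prey: 0+0-0=0; pred: 46+0-18=28
Step 7: prey: 0+0-0=0; pred: 28+0-11=17
Step 8: prey: 0+0-0=0; pred: 17+0-6=11
Step 9: prey: 0+0-0=0; pred: 11+0-4=7
Max prey = 63 at step 1

Answer: 63 1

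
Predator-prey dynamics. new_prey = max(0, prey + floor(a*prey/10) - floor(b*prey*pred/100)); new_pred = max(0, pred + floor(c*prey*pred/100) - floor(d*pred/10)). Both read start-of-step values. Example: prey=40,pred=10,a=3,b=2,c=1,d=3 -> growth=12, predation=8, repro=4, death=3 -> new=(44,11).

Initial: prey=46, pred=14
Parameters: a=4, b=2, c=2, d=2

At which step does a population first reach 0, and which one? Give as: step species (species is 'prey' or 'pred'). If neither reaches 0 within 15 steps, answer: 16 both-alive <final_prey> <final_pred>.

Step 1: prey: 46+18-12=52; pred: 14+12-2=24
Step 2: prey: 52+20-24=48; pred: 24+24-4=44
Step 3: prey: 48+19-42=25; pred: 44+42-8=78
Step 4: prey: 25+10-39=0; pred: 78+39-15=102
First extinction: prey at step 4

Answer: 4 prey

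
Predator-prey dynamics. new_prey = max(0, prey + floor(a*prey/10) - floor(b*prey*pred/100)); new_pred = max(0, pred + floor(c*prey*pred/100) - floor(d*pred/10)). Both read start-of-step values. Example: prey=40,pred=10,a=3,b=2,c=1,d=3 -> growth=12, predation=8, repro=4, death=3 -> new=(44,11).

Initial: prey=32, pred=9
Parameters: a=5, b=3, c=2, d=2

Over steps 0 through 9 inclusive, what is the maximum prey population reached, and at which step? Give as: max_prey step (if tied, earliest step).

Answer: 45 2

Derivation:
Step 1: prey: 32+16-8=40; pred: 9+5-1=13
Step 2: prey: 40+20-15=45; pred: 13+10-2=21
Step 3: prey: 45+22-28=39; pred: 21+18-4=35
Step 4: prey: 39+19-40=18; pred: 35+27-7=55
Step 5: prey: 18+9-29=0; pred: 55+19-11=63
Step 6: prey: 0+0-0=0; pred: 63+0-12=51
Step 7: prey: 0+0-0=0; pred: 51+0-10=41
Step 8: prey: 0+0-0=0; pred: 41+0-8=33
Step 9: prey: 0+0-0=0; pred: 33+0-6=27
Max prey = 45 at step 2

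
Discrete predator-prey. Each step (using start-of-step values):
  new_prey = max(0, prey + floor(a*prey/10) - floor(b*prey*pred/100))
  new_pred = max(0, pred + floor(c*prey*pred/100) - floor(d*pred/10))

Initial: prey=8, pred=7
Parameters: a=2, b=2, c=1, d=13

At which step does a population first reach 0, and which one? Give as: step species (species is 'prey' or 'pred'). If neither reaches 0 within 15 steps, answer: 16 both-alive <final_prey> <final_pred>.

Step 1: prey: 8+1-1=8; pred: 7+0-9=0
First extinction: pred at step 1

Answer: 1 pred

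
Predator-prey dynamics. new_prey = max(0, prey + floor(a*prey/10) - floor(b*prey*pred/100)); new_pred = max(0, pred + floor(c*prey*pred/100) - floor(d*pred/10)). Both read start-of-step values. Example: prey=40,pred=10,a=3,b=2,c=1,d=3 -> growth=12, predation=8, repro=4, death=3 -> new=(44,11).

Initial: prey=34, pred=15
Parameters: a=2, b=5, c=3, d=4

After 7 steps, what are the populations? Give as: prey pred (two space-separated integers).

Step 1: prey: 34+6-25=15; pred: 15+15-6=24
Step 2: prey: 15+3-18=0; pred: 24+10-9=25
Step 3: prey: 0+0-0=0; pred: 25+0-10=15
Step 4: prey: 0+0-0=0; pred: 15+0-6=9
Step 5: prey: 0+0-0=0; pred: 9+0-3=6
Step 6: prey: 0+0-0=0; pred: 6+0-2=4
Step 7: prey: 0+0-0=0; pred: 4+0-1=3

Answer: 0 3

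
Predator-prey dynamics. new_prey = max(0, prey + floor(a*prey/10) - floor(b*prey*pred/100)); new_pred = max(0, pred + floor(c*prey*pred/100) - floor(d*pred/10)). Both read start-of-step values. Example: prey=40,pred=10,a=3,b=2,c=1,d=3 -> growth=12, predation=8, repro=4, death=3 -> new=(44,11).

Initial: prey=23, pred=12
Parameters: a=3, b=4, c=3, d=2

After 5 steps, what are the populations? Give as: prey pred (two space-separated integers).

Answer: 0 20

Derivation:
Step 1: prey: 23+6-11=18; pred: 12+8-2=18
Step 2: prey: 18+5-12=11; pred: 18+9-3=24
Step 3: prey: 11+3-10=4; pred: 24+7-4=27
Step 4: prey: 4+1-4=1; pred: 27+3-5=25
Step 5: prey: 1+0-1=0; pred: 25+0-5=20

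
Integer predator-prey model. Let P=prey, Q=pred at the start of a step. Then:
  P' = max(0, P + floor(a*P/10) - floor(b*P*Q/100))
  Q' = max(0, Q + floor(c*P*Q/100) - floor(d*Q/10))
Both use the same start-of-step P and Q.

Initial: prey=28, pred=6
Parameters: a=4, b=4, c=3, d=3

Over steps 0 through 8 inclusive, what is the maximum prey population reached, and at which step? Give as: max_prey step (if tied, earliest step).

Answer: 33 1

Derivation:
Step 1: prey: 28+11-6=33; pred: 6+5-1=10
Step 2: prey: 33+13-13=33; pred: 10+9-3=16
Step 3: prey: 33+13-21=25; pred: 16+15-4=27
Step 4: prey: 25+10-27=8; pred: 27+20-8=39
Step 5: prey: 8+3-12=0; pred: 39+9-11=37
Step 6: prey: 0+0-0=0; pred: 37+0-11=26
Step 7: prey: 0+0-0=0; pred: 26+0-7=19
Step 8: prey: 0+0-0=0; pred: 19+0-5=14
Max prey = 33 at step 1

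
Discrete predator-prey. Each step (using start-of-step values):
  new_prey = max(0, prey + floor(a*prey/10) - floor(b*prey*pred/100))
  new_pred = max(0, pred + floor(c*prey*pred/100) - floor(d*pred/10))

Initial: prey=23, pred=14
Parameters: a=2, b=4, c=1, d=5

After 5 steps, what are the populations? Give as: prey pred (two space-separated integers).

Answer: 14 1

Derivation:
Step 1: prey: 23+4-12=15; pred: 14+3-7=10
Step 2: prey: 15+3-6=12; pred: 10+1-5=6
Step 3: prey: 12+2-2=12; pred: 6+0-3=3
Step 4: prey: 12+2-1=13; pred: 3+0-1=2
Step 5: prey: 13+2-1=14; pred: 2+0-1=1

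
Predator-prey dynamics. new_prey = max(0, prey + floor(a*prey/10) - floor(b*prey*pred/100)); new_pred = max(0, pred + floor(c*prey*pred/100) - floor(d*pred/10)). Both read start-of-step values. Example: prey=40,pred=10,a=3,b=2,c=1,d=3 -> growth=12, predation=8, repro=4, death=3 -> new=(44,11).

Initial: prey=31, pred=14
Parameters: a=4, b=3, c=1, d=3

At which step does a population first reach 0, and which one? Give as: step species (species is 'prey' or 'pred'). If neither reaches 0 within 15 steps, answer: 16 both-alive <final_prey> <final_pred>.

Answer: 16 both-alive 30 14

Derivation:
Step 1: prey: 31+12-13=30; pred: 14+4-4=14
Step 2: prey: 30+12-12=30; pred: 14+4-4=14
Steps 3-15: state stable at prey=30, pred=14 (no change)
No extinction within 15 steps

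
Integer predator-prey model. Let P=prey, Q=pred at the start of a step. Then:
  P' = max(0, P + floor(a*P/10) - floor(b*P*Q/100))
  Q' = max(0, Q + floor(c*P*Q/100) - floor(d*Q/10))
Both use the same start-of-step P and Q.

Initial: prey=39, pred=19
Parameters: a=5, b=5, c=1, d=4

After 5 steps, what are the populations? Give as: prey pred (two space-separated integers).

Step 1: prey: 39+19-37=21; pred: 19+7-7=19
Step 2: prey: 21+10-19=12; pred: 19+3-7=15
Step 3: prey: 12+6-9=9; pred: 15+1-6=10
Step 4: prey: 9+4-4=9; pred: 10+0-4=6
Step 5: prey: 9+4-2=11; pred: 6+0-2=4

Answer: 11 4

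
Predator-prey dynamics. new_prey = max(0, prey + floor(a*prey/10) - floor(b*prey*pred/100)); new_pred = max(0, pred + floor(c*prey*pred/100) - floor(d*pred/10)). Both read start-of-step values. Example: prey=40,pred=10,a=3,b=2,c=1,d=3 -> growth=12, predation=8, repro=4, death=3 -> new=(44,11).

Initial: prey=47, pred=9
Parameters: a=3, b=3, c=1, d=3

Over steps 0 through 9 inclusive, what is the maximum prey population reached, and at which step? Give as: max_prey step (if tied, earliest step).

Step 1: prey: 47+14-12=49; pred: 9+4-2=11
Step 2: prey: 49+14-16=47; pred: 11+5-3=13
Step 3: prey: 47+14-18=43; pred: 13+6-3=16
Step 4: prey: 43+12-20=35; pred: 16+6-4=18
Step 5: prey: 35+10-18=27; pred: 18+6-5=19
Step 6: prey: 27+8-15=20; pred: 19+5-5=19
Step 7: prey: 20+6-11=15; pred: 19+3-5=17
Step 8: prey: 15+4-7=12; pred: 17+2-5=14
Step 9: prey: 12+3-5=10; pred: 14+1-4=11
Max prey = 49 at step 1

Answer: 49 1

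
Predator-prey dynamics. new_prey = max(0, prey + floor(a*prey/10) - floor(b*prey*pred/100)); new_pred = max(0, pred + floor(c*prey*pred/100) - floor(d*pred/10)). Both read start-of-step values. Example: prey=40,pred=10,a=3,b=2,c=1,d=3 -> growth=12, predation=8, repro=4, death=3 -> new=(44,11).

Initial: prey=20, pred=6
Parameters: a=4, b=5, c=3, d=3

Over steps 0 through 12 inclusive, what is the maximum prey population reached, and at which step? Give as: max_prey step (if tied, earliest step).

Answer: 22 1

Derivation:
Step 1: prey: 20+8-6=22; pred: 6+3-1=8
Step 2: prey: 22+8-8=22; pred: 8+5-2=11
Step 3: prey: 22+8-12=18; pred: 11+7-3=15
Step 4: prey: 18+7-13=12; pred: 15+8-4=19
Step 5: prey: 12+4-11=5; pred: 19+6-5=20
Step 6: prey: 5+2-5=2; pred: 20+3-6=17
Step 7: prey: 2+0-1=1; pred: 17+1-5=13
Step 8: prey: 1+0-0=1; pred: 13+0-3=10
Step 9: prey: 1+0-0=1; pred: 10+0-3=7
Step 10: prey: 1+0-0=1; pred: 7+0-2=5
Step 11: prey: 1+0-0=1; pred: 5+0-1=4
Step 12: prey: 1+0-0=1; pred: 4+0-1=3
Max prey = 22 at step 1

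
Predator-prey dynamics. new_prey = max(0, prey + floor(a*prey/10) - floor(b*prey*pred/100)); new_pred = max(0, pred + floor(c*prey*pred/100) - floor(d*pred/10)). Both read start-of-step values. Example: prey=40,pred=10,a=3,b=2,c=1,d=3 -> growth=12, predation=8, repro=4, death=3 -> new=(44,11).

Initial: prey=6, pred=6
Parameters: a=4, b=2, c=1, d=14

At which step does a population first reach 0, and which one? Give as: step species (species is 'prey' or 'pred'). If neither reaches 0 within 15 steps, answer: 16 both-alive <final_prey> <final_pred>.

Step 1: prey: 6+2-0=8; pred: 6+0-8=0
First extinction: pred at step 1

Answer: 1 pred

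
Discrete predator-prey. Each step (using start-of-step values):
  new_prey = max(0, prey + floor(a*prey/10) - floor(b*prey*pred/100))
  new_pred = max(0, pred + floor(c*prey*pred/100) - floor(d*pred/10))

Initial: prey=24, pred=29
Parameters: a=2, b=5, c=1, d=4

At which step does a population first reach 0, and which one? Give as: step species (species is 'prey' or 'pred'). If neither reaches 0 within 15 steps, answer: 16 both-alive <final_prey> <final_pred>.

Answer: 1 prey

Derivation:
Step 1: prey: 24+4-34=0; pred: 29+6-11=24
First extinction: prey at step 1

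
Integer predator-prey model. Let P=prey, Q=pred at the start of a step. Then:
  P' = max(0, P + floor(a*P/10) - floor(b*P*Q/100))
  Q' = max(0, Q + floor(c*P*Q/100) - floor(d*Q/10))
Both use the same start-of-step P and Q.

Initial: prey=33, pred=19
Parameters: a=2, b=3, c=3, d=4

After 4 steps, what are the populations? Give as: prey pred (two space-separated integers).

Answer: 1 18

Derivation:
Step 1: prey: 33+6-18=21; pred: 19+18-7=30
Step 2: prey: 21+4-18=7; pred: 30+18-12=36
Step 3: prey: 7+1-7=1; pred: 36+7-14=29
Step 4: prey: 1+0-0=1; pred: 29+0-11=18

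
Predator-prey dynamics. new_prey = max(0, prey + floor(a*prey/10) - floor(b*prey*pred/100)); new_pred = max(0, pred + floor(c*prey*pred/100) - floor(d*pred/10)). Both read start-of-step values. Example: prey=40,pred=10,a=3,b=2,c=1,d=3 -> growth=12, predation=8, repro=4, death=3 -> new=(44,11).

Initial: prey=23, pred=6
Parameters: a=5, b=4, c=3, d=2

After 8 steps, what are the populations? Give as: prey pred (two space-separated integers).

Answer: 0 29

Derivation:
Step 1: prey: 23+11-5=29; pred: 6+4-1=9
Step 2: prey: 29+14-10=33; pred: 9+7-1=15
Step 3: prey: 33+16-19=30; pred: 15+14-3=26
Step 4: prey: 30+15-31=14; pred: 26+23-5=44
Step 5: prey: 14+7-24=0; pred: 44+18-8=54
Step 6: prey: 0+0-0=0; pred: 54+0-10=44
Step 7: prey: 0+0-0=0; pred: 44+0-8=36
Step 8: prey: 0+0-0=0; pred: 36+0-7=29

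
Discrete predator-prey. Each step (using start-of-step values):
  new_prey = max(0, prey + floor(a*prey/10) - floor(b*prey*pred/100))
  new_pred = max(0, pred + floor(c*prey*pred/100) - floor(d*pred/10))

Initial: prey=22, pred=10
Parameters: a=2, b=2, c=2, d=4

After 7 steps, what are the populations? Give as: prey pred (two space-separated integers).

Answer: 22 10

Derivation:
Step 1: prey: 22+4-4=22; pred: 10+4-4=10
Step 2: prey: 22+4-4=22; pred: 10+4-4=10
Step 3: prey: 22+4-4=22; pred: 10+4-4=10
Step 4: prey: 22+4-4=22; pred: 10+4-4=10
Step 5: prey: 22+4-4=22; pred: 10+4-4=10
Step 6: prey: 22+4-4=22; pred: 10+4-4=10
Step 7: prey: 22+4-4=22; pred: 10+4-4=10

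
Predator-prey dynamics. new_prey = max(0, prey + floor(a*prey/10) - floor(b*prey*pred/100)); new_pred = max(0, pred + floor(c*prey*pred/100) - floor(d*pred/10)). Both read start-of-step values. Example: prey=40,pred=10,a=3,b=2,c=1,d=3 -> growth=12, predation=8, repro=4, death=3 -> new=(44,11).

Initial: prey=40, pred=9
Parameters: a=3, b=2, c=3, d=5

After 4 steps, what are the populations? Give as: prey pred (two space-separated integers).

Step 1: prey: 40+12-7=45; pred: 9+10-4=15
Step 2: prey: 45+13-13=45; pred: 15+20-7=28
Step 3: prey: 45+13-25=33; pred: 28+37-14=51
Step 4: prey: 33+9-33=9; pred: 51+50-25=76

Answer: 9 76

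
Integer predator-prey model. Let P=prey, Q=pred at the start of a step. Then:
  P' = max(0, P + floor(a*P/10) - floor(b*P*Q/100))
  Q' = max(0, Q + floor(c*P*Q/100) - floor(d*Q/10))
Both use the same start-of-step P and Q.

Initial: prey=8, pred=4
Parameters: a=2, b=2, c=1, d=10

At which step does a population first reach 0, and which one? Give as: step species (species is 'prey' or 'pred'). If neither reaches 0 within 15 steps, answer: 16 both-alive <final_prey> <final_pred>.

Answer: 1 pred

Derivation:
Step 1: prey: 8+1-0=9; pred: 4+0-4=0
First extinction: pred at step 1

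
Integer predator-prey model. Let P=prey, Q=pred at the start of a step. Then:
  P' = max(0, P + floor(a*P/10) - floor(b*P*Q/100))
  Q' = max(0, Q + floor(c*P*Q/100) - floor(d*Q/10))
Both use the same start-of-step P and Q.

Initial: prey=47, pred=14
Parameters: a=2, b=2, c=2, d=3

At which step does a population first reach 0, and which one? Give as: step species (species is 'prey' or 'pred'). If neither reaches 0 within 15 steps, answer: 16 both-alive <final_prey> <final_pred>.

Step 1: prey: 47+9-13=43; pred: 14+13-4=23
Step 2: prey: 43+8-19=32; pred: 23+19-6=36
Step 3: prey: 32+6-23=15; pred: 36+23-10=49
Step 4: prey: 15+3-14=4; pred: 49+14-14=49
Step 5: prey: 4+0-3=1; pred: 49+3-14=38
Step 6: prey: 1+0-0=1; pred: 38+0-11=27
Step 7: prey: 1+0-0=1; pred: 27+0-8=19
Step 8: prey: 1+0-0=1; pred: 19+0-5=14
Step 9: prey: 1+0-0=1; pred: 14+0-4=10
Step 10: prey: 1+0-0=1; pred: 10+0-3=7
Step 11: prey: 1+0-0=1; pred: 7+0-2=5
Step 12: prey: 1+0-0=1; pred: 5+0-1=4
Step 13: prey: 1+0-0=1; pred: 4+0-1=3
Step 14: prey: 1+0-0=1; pred: 3+0-0=3
Steps 15-15: state stable at prey=1, pred=3 (no change)
No extinction within 15 steps

Answer: 16 both-alive 1 3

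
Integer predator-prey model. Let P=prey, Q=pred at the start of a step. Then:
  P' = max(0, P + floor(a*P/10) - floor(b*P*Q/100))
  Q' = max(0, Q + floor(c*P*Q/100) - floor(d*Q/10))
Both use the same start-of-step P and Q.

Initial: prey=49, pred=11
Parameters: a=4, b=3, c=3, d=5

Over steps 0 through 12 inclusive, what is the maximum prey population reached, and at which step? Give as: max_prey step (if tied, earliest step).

Step 1: prey: 49+19-16=52; pred: 11+16-5=22
Step 2: prey: 52+20-34=38; pred: 22+34-11=45
Step 3: prey: 38+15-51=2; pred: 45+51-22=74
Step 4: prey: 2+0-4=0; pred: 74+4-37=41
Step 5: prey: 0+0-0=0; pred: 41+0-20=21
Step 6: prey: 0+0-0=0; pred: 21+0-10=11
Step 7: prey: 0+0-0=0; pred: 11+0-5=6
Step 8: prey: 0+0-0=0; pred: 6+0-3=3
Step 9: prey: 0+0-0=0; pred: 3+0-1=2
Step 10: prey: 0+0-0=0; pred: 2+0-1=1
Step 11: prey: 0+0-0=0; pred: 1+0-0=1
Step 12: prey: 0+0-0=0; pred: 1+0-0=1
Max prey = 52 at step 1

Answer: 52 1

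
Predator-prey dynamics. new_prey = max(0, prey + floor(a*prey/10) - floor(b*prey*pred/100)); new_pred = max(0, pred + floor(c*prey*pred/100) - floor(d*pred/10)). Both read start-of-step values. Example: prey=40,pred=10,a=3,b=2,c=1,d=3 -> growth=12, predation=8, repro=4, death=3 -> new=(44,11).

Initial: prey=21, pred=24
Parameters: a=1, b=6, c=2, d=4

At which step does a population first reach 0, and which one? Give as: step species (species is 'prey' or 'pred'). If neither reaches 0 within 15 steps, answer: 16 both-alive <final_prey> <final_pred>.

Answer: 1 prey

Derivation:
Step 1: prey: 21+2-30=0; pred: 24+10-9=25
First extinction: prey at step 1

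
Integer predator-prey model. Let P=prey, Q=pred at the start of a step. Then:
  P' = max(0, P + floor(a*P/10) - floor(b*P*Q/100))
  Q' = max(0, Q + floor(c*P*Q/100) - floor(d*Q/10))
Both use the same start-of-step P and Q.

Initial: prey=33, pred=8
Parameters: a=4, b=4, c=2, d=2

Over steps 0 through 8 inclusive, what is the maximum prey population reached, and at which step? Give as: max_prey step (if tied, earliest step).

Step 1: prey: 33+13-10=36; pred: 8+5-1=12
Step 2: prey: 36+14-17=33; pred: 12+8-2=18
Step 3: prey: 33+13-23=23; pred: 18+11-3=26
Step 4: prey: 23+9-23=9; pred: 26+11-5=32
Step 5: prey: 9+3-11=1; pred: 32+5-6=31
Step 6: prey: 1+0-1=0; pred: 31+0-6=25
Step 7: prey: 0+0-0=0; pred: 25+0-5=20
Step 8: prey: 0+0-0=0; pred: 20+0-4=16
Max prey = 36 at step 1

Answer: 36 1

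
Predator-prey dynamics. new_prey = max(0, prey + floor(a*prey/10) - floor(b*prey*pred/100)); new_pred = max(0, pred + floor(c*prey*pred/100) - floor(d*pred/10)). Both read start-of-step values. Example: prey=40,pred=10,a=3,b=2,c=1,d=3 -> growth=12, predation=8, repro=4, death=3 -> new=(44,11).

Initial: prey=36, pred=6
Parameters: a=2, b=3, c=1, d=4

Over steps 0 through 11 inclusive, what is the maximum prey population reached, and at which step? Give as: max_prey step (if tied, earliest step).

Step 1: prey: 36+7-6=37; pred: 6+2-2=6
Step 2: prey: 37+7-6=38; pred: 6+2-2=6
Step 3: prey: 38+7-6=39; pred: 6+2-2=6
Step 4: prey: 39+7-7=39; pred: 6+2-2=6
Step 5: prey: 39+7-7=39; pred: 6+2-2=6
Step 6: prey: 39+7-7=39; pred: 6+2-2=6
Step 7: prey: 39+7-7=39; pred: 6+2-2=6
Step 8: prey: 39+7-7=39; pred: 6+2-2=6
Step 9: prey: 39+7-7=39; pred: 6+2-2=6
Step 10: prey: 39+7-7=39; pred: 6+2-2=6
Step 11: prey: 39+7-7=39; pred: 6+2-2=6
Max prey = 39 at step 3

Answer: 39 3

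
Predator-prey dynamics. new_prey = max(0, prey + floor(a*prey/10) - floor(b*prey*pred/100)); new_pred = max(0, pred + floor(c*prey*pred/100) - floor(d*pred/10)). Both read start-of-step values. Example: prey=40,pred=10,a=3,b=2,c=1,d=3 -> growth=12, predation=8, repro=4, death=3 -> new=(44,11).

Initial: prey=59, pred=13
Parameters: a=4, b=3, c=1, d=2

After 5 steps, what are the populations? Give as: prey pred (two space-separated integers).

Answer: 5 34

Derivation:
Step 1: prey: 59+23-23=59; pred: 13+7-2=18
Step 2: prey: 59+23-31=51; pred: 18+10-3=25
Step 3: prey: 51+20-38=33; pred: 25+12-5=32
Step 4: prey: 33+13-31=15; pred: 32+10-6=36
Step 5: prey: 15+6-16=5; pred: 36+5-7=34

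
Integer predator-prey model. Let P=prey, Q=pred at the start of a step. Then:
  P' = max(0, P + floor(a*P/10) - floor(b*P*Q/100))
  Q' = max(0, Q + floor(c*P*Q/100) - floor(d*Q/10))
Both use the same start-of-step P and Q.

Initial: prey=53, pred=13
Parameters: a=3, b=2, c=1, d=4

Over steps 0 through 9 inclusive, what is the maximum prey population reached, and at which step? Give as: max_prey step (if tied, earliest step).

Answer: 56 2

Derivation:
Step 1: prey: 53+15-13=55; pred: 13+6-5=14
Step 2: prey: 55+16-15=56; pred: 14+7-5=16
Step 3: prey: 56+16-17=55; pred: 16+8-6=18
Step 4: prey: 55+16-19=52; pred: 18+9-7=20
Step 5: prey: 52+15-20=47; pred: 20+10-8=22
Step 6: prey: 47+14-20=41; pred: 22+10-8=24
Step 7: prey: 41+12-19=34; pred: 24+9-9=24
Step 8: prey: 34+10-16=28; pred: 24+8-9=23
Step 9: prey: 28+8-12=24; pred: 23+6-9=20
Max prey = 56 at step 2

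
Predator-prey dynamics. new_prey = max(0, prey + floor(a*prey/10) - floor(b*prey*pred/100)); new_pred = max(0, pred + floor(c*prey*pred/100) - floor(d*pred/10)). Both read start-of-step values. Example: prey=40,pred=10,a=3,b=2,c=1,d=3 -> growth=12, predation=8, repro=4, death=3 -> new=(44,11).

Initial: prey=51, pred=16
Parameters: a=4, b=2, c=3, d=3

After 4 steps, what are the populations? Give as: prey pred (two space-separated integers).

Step 1: prey: 51+20-16=55; pred: 16+24-4=36
Step 2: prey: 55+22-39=38; pred: 36+59-10=85
Step 3: prey: 38+15-64=0; pred: 85+96-25=156
Step 4: prey: 0+0-0=0; pred: 156+0-46=110

Answer: 0 110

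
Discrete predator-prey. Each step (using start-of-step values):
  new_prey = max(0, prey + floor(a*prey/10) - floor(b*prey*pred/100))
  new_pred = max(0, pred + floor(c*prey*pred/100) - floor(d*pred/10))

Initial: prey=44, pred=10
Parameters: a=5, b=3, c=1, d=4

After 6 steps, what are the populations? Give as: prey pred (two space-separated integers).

Answer: 52 37

Derivation:
Step 1: prey: 44+22-13=53; pred: 10+4-4=10
Step 2: prey: 53+26-15=64; pred: 10+5-4=11
Step 3: prey: 64+32-21=75; pred: 11+7-4=14
Step 4: prey: 75+37-31=81; pred: 14+10-5=19
Step 5: prey: 81+40-46=75; pred: 19+15-7=27
Step 6: prey: 75+37-60=52; pred: 27+20-10=37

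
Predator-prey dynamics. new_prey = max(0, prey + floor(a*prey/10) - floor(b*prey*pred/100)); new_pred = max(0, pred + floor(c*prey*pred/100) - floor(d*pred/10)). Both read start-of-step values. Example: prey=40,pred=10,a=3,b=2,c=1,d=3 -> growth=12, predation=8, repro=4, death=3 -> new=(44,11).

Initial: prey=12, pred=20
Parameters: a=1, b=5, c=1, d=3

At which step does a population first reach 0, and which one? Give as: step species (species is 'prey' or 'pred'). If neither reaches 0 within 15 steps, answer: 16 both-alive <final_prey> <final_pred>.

Step 1: prey: 12+1-12=1; pred: 20+2-6=16
Step 2: prey: 1+0-0=1; pred: 16+0-4=12
Step 3: prey: 1+0-0=1; pred: 12+0-3=9
Step 4: prey: 1+0-0=1; pred: 9+0-2=7
Step 5: prey: 1+0-0=1; pred: 7+0-2=5
Step 6: prey: 1+0-0=1; pred: 5+0-1=4
Step 7: prey: 1+0-0=1; pred: 4+0-1=3
Step 8: prey: 1+0-0=1; pred: 3+0-0=3
Steps 9-15: state stable at prey=1, pred=3 (no change)
No extinction within 15 steps

Answer: 16 both-alive 1 3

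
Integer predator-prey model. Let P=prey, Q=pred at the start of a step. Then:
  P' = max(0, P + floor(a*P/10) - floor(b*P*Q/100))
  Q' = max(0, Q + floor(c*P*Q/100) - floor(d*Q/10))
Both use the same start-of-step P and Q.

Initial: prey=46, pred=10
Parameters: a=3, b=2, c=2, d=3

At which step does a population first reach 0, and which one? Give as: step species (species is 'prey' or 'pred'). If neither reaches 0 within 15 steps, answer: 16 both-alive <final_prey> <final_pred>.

Answer: 5 prey

Derivation:
Step 1: prey: 46+13-9=50; pred: 10+9-3=16
Step 2: prey: 50+15-16=49; pred: 16+16-4=28
Step 3: prey: 49+14-27=36; pred: 28+27-8=47
Step 4: prey: 36+10-33=13; pred: 47+33-14=66
Step 5: prey: 13+3-17=0; pred: 66+17-19=64
First extinction: prey at step 5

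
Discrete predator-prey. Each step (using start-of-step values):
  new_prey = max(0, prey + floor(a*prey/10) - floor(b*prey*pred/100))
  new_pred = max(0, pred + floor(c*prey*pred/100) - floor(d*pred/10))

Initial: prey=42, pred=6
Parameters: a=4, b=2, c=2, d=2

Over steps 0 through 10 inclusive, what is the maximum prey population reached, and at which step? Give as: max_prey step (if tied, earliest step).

Answer: 66 3

Derivation:
Step 1: prey: 42+16-5=53; pred: 6+5-1=10
Step 2: prey: 53+21-10=64; pred: 10+10-2=18
Step 3: prey: 64+25-23=66; pred: 18+23-3=38
Step 4: prey: 66+26-50=42; pred: 38+50-7=81
Step 5: prey: 42+16-68=0; pred: 81+68-16=133
Step 6: prey: 0+0-0=0; pred: 133+0-26=107
Step 7: prey: 0+0-0=0; pred: 107+0-21=86
Step 8: prey: 0+0-0=0; pred: 86+0-17=69
Step 9: prey: 0+0-0=0; pred: 69+0-13=56
Step 10: prey: 0+0-0=0; pred: 56+0-11=45
Max prey = 66 at step 3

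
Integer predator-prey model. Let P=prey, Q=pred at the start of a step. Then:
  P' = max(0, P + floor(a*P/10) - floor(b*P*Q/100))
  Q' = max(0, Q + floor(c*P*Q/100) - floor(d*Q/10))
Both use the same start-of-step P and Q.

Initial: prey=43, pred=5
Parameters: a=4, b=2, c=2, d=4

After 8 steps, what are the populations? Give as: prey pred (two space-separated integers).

Answer: 0 43

Derivation:
Step 1: prey: 43+17-4=56; pred: 5+4-2=7
Step 2: prey: 56+22-7=71; pred: 7+7-2=12
Step 3: prey: 71+28-17=82; pred: 12+17-4=25
Step 4: prey: 82+32-41=73; pred: 25+41-10=56
Step 5: prey: 73+29-81=21; pred: 56+81-22=115
Step 6: prey: 21+8-48=0; pred: 115+48-46=117
Step 7: prey: 0+0-0=0; pred: 117+0-46=71
Step 8: prey: 0+0-0=0; pred: 71+0-28=43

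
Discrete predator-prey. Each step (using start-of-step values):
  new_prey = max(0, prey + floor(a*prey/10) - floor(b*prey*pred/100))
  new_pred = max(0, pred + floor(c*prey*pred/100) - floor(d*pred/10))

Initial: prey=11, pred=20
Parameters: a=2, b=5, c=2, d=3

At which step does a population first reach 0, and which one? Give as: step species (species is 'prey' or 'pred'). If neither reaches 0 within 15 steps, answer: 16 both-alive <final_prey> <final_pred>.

Answer: 16 both-alive 1 3

Derivation:
Step 1: prey: 11+2-11=2; pred: 20+4-6=18
Step 2: prey: 2+0-1=1; pred: 18+0-5=13
Step 3: prey: 1+0-0=1; pred: 13+0-3=10
Step 4: prey: 1+0-0=1; pred: 10+0-3=7
Step 5: prey: 1+0-0=1; pred: 7+0-2=5
Step 6: prey: 1+0-0=1; pred: 5+0-1=4
Step 7: prey: 1+0-0=1; pred: 4+0-1=3
Step 8: prey: 1+0-0=1; pred: 3+0-0=3
Steps 9-15: state stable at prey=1, pred=3 (no change)
No extinction within 15 steps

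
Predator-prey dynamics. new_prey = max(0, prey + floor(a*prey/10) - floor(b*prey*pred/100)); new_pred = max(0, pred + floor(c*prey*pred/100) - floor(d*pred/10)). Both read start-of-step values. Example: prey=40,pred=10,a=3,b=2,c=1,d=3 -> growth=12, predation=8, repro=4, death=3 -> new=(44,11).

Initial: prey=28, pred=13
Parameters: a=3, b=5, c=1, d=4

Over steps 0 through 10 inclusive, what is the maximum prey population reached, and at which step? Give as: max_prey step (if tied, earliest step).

Answer: 33 10

Derivation:
Step 1: prey: 28+8-18=18; pred: 13+3-5=11
Step 2: prey: 18+5-9=14; pred: 11+1-4=8
Step 3: prey: 14+4-5=13; pred: 8+1-3=6
Step 4: prey: 13+3-3=13; pred: 6+0-2=4
Step 5: prey: 13+3-2=14; pred: 4+0-1=3
Step 6: prey: 14+4-2=16; pred: 3+0-1=2
Step 7: prey: 16+4-1=19; pred: 2+0-0=2
Step 8: prey: 19+5-1=23; pred: 2+0-0=2
Step 9: prey: 23+6-2=27; pred: 2+0-0=2
Step 10: prey: 27+8-2=33; pred: 2+0-0=2
Max prey = 33 at step 10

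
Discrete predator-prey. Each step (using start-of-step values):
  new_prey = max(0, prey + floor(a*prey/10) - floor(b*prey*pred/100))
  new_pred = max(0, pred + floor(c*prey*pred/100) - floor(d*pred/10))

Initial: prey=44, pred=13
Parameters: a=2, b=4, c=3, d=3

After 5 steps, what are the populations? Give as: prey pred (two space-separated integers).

Step 1: prey: 44+8-22=30; pred: 13+17-3=27
Step 2: prey: 30+6-32=4; pred: 27+24-8=43
Step 3: prey: 4+0-6=0; pred: 43+5-12=36
Step 4: prey: 0+0-0=0; pred: 36+0-10=26
Step 5: prey: 0+0-0=0; pred: 26+0-7=19

Answer: 0 19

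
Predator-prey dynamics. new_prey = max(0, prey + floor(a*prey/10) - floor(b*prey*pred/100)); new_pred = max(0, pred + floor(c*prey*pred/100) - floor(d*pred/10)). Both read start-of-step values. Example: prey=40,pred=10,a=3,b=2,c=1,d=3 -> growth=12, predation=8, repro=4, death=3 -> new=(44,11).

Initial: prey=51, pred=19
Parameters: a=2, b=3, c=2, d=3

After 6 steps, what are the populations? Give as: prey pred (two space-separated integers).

Answer: 0 14

Derivation:
Step 1: prey: 51+10-29=32; pred: 19+19-5=33
Step 2: prey: 32+6-31=7; pred: 33+21-9=45
Step 3: prey: 7+1-9=0; pred: 45+6-13=38
Step 4: prey: 0+0-0=0; pred: 38+0-11=27
Step 5: prey: 0+0-0=0; pred: 27+0-8=19
Step 6: prey: 0+0-0=0; pred: 19+0-5=14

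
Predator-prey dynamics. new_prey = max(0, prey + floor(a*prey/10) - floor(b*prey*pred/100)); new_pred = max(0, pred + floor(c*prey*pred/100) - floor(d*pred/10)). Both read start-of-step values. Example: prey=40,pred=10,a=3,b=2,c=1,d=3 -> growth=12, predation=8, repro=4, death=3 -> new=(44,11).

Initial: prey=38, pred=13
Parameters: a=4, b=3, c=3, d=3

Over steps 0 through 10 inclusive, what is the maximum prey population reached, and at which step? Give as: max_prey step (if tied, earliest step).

Step 1: prey: 38+15-14=39; pred: 13+14-3=24
Step 2: prey: 39+15-28=26; pred: 24+28-7=45
Step 3: prey: 26+10-35=1; pred: 45+35-13=67
Step 4: prey: 1+0-2=0; pred: 67+2-20=49
Step 5: prey: 0+0-0=0; pred: 49+0-14=35
Step 6: prey: 0+0-0=0; pred: 35+0-10=25
Step 7: prey: 0+0-0=0; pred: 25+0-7=18
Step 8: prey: 0+0-0=0; pred: 18+0-5=13
Step 9: prey: 0+0-0=0; pred: 13+0-3=10
Step 10: prey: 0+0-0=0; pred: 10+0-3=7
Max prey = 39 at step 1

Answer: 39 1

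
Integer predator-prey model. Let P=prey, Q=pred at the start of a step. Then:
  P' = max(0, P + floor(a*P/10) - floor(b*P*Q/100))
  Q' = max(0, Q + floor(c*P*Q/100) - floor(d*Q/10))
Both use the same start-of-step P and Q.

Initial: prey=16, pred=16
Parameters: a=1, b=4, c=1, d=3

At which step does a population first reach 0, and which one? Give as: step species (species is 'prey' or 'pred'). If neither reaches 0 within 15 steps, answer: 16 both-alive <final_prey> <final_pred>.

Step 1: prey: 16+1-10=7; pred: 16+2-4=14
Step 2: prey: 7+0-3=4; pred: 14+0-4=10
Step 3: prey: 4+0-1=3; pred: 10+0-3=7
Step 4: prey: 3+0-0=3; pred: 7+0-2=5
Step 5: prey: 3+0-0=3; pred: 5+0-1=4
Step 6: prey: 3+0-0=3; pred: 4+0-1=3
Step 7: prey: 3+0-0=3; pred: 3+0-0=3
Steps 8-15: state stable at prey=3, pred=3 (no change)
No extinction within 15 steps

Answer: 16 both-alive 3 3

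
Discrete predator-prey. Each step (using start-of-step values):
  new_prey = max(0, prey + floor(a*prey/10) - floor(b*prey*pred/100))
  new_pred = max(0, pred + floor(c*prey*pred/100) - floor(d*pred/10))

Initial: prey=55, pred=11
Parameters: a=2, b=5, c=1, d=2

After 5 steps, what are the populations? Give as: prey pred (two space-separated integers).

Step 1: prey: 55+11-30=36; pred: 11+6-2=15
Step 2: prey: 36+7-27=16; pred: 15+5-3=17
Step 3: prey: 16+3-13=6; pred: 17+2-3=16
Step 4: prey: 6+1-4=3; pred: 16+0-3=13
Step 5: prey: 3+0-1=2; pred: 13+0-2=11

Answer: 2 11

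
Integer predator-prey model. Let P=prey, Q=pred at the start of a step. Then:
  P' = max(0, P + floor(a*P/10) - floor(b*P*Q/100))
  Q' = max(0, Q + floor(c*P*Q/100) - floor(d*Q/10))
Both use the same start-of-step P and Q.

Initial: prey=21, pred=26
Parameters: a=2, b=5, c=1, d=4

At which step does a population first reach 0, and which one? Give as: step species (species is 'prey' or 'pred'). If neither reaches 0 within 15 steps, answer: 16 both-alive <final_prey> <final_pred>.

Answer: 1 prey

Derivation:
Step 1: prey: 21+4-27=0; pred: 26+5-10=21
First extinction: prey at step 1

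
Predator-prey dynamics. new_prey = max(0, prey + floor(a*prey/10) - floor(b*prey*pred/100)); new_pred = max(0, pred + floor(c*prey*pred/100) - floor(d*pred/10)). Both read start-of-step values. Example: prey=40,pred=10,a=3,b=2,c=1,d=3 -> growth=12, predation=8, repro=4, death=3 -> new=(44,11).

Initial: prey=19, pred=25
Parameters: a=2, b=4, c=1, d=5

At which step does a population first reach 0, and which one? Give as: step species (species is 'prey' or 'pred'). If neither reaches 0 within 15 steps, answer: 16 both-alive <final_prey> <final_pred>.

Answer: 16 both-alive 1 1

Derivation:
Step 1: prey: 19+3-19=3; pred: 25+4-12=17
Step 2: prey: 3+0-2=1; pred: 17+0-8=9
Step 3: prey: 1+0-0=1; pred: 9+0-4=5
Step 4: prey: 1+0-0=1; pred: 5+0-2=3
Step 5: prey: 1+0-0=1; pred: 3+0-1=2
Step 6: prey: 1+0-0=1; pred: 2+0-1=1
Step 7: prey: 1+0-0=1; pred: 1+0-0=1
Steps 8-15: state stable at prey=1, pred=1 (no change)
No extinction within 15 steps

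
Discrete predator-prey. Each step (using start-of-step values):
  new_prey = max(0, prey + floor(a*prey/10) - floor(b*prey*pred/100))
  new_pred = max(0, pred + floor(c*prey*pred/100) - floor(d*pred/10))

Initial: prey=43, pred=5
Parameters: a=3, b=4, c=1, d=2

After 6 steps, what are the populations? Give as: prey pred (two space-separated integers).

Step 1: prey: 43+12-8=47; pred: 5+2-1=6
Step 2: prey: 47+14-11=50; pred: 6+2-1=7
Step 3: prey: 50+15-14=51; pred: 7+3-1=9
Step 4: prey: 51+15-18=48; pred: 9+4-1=12
Step 5: prey: 48+14-23=39; pred: 12+5-2=15
Step 6: prey: 39+11-23=27; pred: 15+5-3=17

Answer: 27 17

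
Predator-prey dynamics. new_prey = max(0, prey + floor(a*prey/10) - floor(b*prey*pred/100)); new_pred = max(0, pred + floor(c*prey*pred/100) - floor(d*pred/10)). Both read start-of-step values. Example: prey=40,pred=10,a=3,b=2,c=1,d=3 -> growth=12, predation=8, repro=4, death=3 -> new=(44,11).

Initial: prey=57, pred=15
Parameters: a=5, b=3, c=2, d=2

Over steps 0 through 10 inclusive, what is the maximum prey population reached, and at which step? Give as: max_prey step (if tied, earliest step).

Answer: 60 1

Derivation:
Step 1: prey: 57+28-25=60; pred: 15+17-3=29
Step 2: prey: 60+30-52=38; pred: 29+34-5=58
Step 3: prey: 38+19-66=0; pred: 58+44-11=91
Step 4: prey: 0+0-0=0; pred: 91+0-18=73
Step 5: prey: 0+0-0=0; pred: 73+0-14=59
Step 6: prey: 0+0-0=0; pred: 59+0-11=48
Step 7: prey: 0+0-0=0; pred: 48+0-9=39
Step 8: prey: 0+0-0=0; pred: 39+0-7=32
Step 9: prey: 0+0-0=0; pred: 32+0-6=26
Step 10: prey: 0+0-0=0; pred: 26+0-5=21
Max prey = 60 at step 1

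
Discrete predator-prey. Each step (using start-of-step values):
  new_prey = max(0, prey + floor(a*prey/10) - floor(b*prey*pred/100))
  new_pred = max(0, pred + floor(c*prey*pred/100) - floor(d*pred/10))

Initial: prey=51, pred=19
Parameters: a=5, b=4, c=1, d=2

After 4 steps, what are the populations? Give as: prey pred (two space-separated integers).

Step 1: prey: 51+25-38=38; pred: 19+9-3=25
Step 2: prey: 38+19-38=19; pred: 25+9-5=29
Step 3: prey: 19+9-22=6; pred: 29+5-5=29
Step 4: prey: 6+3-6=3; pred: 29+1-5=25

Answer: 3 25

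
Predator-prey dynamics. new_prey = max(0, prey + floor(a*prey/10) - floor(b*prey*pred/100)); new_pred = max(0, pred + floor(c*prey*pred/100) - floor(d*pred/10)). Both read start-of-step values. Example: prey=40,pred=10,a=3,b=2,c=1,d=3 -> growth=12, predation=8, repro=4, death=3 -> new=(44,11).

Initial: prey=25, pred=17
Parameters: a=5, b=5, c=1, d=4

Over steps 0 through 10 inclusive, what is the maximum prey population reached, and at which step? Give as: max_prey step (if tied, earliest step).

Answer: 97 10

Derivation:
Step 1: prey: 25+12-21=16; pred: 17+4-6=15
Step 2: prey: 16+8-12=12; pred: 15+2-6=11
Step 3: prey: 12+6-6=12; pred: 11+1-4=8
Step 4: prey: 12+6-4=14; pred: 8+0-3=5
Step 5: prey: 14+7-3=18; pred: 5+0-2=3
Step 6: prey: 18+9-2=25; pred: 3+0-1=2
Step 7: prey: 25+12-2=35; pred: 2+0-0=2
Step 8: prey: 35+17-3=49; pred: 2+0-0=2
Step 9: prey: 49+24-4=69; pred: 2+0-0=2
Step 10: prey: 69+34-6=97; pred: 2+1-0=3
Max prey = 97 at step 10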